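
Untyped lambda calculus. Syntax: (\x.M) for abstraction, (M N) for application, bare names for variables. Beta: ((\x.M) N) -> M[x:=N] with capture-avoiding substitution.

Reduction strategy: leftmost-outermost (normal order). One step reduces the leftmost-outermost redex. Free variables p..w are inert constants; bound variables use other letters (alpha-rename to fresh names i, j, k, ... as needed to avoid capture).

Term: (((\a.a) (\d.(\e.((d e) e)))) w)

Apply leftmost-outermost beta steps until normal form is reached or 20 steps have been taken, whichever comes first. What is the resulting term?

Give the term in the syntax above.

Step 0: (((\a.a) (\d.(\e.((d e) e)))) w)
Step 1: ((\d.(\e.((d e) e))) w)
Step 2: (\e.((w e) e))

Answer: (\e.((w e) e))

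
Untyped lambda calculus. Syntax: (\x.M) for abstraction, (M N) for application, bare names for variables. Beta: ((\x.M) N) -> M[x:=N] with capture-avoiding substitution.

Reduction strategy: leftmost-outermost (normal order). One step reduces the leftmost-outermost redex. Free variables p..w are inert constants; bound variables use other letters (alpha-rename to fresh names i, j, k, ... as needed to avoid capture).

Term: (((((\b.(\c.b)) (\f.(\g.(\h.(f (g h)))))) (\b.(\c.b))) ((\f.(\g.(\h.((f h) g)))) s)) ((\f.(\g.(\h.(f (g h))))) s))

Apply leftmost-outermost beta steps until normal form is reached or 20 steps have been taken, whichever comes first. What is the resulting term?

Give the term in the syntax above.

Answer: (\h.(\i.((s i) (\i.(s (h i))))))

Derivation:
Step 0: (((((\b.(\c.b)) (\f.(\g.(\h.(f (g h)))))) (\b.(\c.b))) ((\f.(\g.(\h.((f h) g)))) s)) ((\f.(\g.(\h.(f (g h))))) s))
Step 1: ((((\c.(\f.(\g.(\h.(f (g h)))))) (\b.(\c.b))) ((\f.(\g.(\h.((f h) g)))) s)) ((\f.(\g.(\h.(f (g h))))) s))
Step 2: (((\f.(\g.(\h.(f (g h))))) ((\f.(\g.(\h.((f h) g)))) s)) ((\f.(\g.(\h.(f (g h))))) s))
Step 3: ((\g.(\h.(((\f.(\g.(\h.((f h) g)))) s) (g h)))) ((\f.(\g.(\h.(f (g h))))) s))
Step 4: (\h.(((\f.(\g.(\h.((f h) g)))) s) (((\f.(\g.(\h.(f (g h))))) s) h)))
Step 5: (\h.((\g.(\h.((s h) g))) (((\f.(\g.(\h.(f (g h))))) s) h)))
Step 6: (\h.(\i.((s i) (((\f.(\g.(\h.(f (g h))))) s) h))))
Step 7: (\h.(\i.((s i) ((\g.(\h.(s (g h)))) h))))
Step 8: (\h.(\i.((s i) (\i.(s (h i))))))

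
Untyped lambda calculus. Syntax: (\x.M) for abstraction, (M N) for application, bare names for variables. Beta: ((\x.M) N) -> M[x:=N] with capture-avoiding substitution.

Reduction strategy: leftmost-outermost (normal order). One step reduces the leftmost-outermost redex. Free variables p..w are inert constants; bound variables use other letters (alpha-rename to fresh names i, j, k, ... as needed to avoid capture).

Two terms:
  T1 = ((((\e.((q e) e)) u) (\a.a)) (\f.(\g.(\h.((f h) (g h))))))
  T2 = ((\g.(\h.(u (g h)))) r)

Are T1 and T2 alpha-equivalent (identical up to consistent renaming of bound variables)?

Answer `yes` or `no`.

Answer: no

Derivation:
Term 1: ((((\e.((q e) e)) u) (\a.a)) (\f.(\g.(\h.((f h) (g h))))))
Term 2: ((\g.(\h.(u (g h)))) r)
Alpha-equivalence: compare structure up to binder renaming.
Result: False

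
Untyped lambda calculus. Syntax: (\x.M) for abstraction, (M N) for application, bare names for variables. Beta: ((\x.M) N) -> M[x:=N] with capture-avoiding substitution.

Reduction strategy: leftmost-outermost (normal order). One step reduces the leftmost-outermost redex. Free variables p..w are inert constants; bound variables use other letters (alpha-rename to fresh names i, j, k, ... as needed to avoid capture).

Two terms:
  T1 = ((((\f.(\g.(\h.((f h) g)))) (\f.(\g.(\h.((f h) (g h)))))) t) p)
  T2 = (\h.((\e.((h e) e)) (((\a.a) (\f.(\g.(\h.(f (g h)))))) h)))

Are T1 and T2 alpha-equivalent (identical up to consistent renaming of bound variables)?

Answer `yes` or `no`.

Term 1: ((((\f.(\g.(\h.((f h) g)))) (\f.(\g.(\h.((f h) (g h)))))) t) p)
Term 2: (\h.((\e.((h e) e)) (((\a.a) (\f.(\g.(\h.(f (g h)))))) h)))
Alpha-equivalence: compare structure up to binder renaming.
Result: False

Answer: no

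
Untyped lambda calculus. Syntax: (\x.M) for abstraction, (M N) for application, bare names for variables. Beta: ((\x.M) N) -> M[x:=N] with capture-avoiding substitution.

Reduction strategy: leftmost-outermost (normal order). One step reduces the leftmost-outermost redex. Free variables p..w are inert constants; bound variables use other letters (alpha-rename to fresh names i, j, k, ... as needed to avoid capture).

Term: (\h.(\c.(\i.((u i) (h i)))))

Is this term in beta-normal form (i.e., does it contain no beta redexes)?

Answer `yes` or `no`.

Term: (\h.(\c.(\i.((u i) (h i)))))
No beta redexes found.

Answer: yes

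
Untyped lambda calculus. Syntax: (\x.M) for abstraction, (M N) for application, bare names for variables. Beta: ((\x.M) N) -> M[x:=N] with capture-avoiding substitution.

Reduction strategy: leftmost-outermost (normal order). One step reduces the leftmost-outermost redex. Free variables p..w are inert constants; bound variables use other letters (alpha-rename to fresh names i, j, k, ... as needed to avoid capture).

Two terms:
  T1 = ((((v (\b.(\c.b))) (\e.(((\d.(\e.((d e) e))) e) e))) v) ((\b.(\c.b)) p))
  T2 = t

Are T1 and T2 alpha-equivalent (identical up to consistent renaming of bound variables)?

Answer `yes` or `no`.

Answer: no

Derivation:
Term 1: ((((v (\b.(\c.b))) (\e.(((\d.(\e.((d e) e))) e) e))) v) ((\b.(\c.b)) p))
Term 2: t
Alpha-equivalence: compare structure up to binder renaming.
Result: False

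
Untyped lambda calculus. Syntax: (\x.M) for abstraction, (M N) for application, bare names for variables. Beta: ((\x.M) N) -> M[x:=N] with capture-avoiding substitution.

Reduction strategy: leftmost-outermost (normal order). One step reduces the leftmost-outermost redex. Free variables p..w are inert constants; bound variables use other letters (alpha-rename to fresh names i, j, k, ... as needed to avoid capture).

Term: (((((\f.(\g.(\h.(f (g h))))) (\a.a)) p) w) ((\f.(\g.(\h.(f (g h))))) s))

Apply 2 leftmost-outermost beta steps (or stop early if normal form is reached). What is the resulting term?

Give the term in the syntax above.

Step 0: (((((\f.(\g.(\h.(f (g h))))) (\a.a)) p) w) ((\f.(\g.(\h.(f (g h))))) s))
Step 1: ((((\g.(\h.((\a.a) (g h)))) p) w) ((\f.(\g.(\h.(f (g h))))) s))
Step 2: (((\h.((\a.a) (p h))) w) ((\f.(\g.(\h.(f (g h))))) s))

Answer: (((\h.((\a.a) (p h))) w) ((\f.(\g.(\h.(f (g h))))) s))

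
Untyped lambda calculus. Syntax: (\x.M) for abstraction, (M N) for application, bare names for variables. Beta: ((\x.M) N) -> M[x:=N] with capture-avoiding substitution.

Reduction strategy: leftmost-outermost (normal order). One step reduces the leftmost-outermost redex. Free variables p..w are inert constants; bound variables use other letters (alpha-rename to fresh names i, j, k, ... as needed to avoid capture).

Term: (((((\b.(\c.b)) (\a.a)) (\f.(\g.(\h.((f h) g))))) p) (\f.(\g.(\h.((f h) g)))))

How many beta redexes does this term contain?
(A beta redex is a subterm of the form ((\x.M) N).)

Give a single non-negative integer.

Answer: 1

Derivation:
Term: (((((\b.(\c.b)) (\a.a)) (\f.(\g.(\h.((f h) g))))) p) (\f.(\g.(\h.((f h) g)))))
  Redex: ((\b.(\c.b)) (\a.a))
Total redexes: 1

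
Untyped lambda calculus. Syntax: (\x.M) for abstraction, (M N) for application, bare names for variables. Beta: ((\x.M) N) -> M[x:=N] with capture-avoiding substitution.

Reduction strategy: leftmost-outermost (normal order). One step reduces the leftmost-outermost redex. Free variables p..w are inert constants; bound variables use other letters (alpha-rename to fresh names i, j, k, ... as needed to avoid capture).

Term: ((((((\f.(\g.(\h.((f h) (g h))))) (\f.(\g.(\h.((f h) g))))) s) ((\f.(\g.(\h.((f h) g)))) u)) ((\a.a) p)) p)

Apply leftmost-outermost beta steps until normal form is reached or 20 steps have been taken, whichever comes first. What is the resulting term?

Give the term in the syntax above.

Answer: (((u (s (\g.(\h.((u h) g))))) p) p)

Derivation:
Step 0: ((((((\f.(\g.(\h.((f h) (g h))))) (\f.(\g.(\h.((f h) g))))) s) ((\f.(\g.(\h.((f h) g)))) u)) ((\a.a) p)) p)
Step 1: (((((\g.(\h.(((\f.(\g.(\h.((f h) g)))) h) (g h)))) s) ((\f.(\g.(\h.((f h) g)))) u)) ((\a.a) p)) p)
Step 2: ((((\h.(((\f.(\g.(\h.((f h) g)))) h) (s h))) ((\f.(\g.(\h.((f h) g)))) u)) ((\a.a) p)) p)
Step 3: (((((\f.(\g.(\h.((f h) g)))) ((\f.(\g.(\h.((f h) g)))) u)) (s ((\f.(\g.(\h.((f h) g)))) u))) ((\a.a) p)) p)
Step 4: ((((\g.(\h.((((\f.(\g.(\h.((f h) g)))) u) h) g))) (s ((\f.(\g.(\h.((f h) g)))) u))) ((\a.a) p)) p)
Step 5: (((\h.((((\f.(\g.(\h.((f h) g)))) u) h) (s ((\f.(\g.(\h.((f h) g)))) u)))) ((\a.a) p)) p)
Step 6: (((((\f.(\g.(\h.((f h) g)))) u) ((\a.a) p)) (s ((\f.(\g.(\h.((f h) g)))) u))) p)
Step 7: ((((\g.(\h.((u h) g))) ((\a.a) p)) (s ((\f.(\g.(\h.((f h) g)))) u))) p)
Step 8: (((\h.((u h) ((\a.a) p))) (s ((\f.(\g.(\h.((f h) g)))) u))) p)
Step 9: (((u (s ((\f.(\g.(\h.((f h) g)))) u))) ((\a.a) p)) p)
Step 10: (((u (s (\g.(\h.((u h) g))))) ((\a.a) p)) p)
Step 11: (((u (s (\g.(\h.((u h) g))))) p) p)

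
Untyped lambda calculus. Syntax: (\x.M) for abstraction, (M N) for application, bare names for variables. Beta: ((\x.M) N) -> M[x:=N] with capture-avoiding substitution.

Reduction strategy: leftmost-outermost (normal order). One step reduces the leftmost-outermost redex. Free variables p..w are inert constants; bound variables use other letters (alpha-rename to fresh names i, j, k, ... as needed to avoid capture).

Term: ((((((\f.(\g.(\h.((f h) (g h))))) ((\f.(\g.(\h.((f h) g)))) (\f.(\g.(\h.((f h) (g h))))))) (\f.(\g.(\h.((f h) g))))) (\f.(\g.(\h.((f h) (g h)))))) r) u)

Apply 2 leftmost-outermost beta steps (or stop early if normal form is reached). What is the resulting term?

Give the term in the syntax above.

Step 0: ((((((\f.(\g.(\h.((f h) (g h))))) ((\f.(\g.(\h.((f h) g)))) (\f.(\g.(\h.((f h) (g h))))))) (\f.(\g.(\h.((f h) g))))) (\f.(\g.(\h.((f h) (g h)))))) r) u)
Step 1: (((((\g.(\h.((((\f.(\g.(\h.((f h) g)))) (\f.(\g.(\h.((f h) (g h)))))) h) (g h)))) (\f.(\g.(\h.((f h) g))))) (\f.(\g.(\h.((f h) (g h)))))) r) u)
Step 2: ((((\h.((((\f.(\g.(\h.((f h) g)))) (\f.(\g.(\h.((f h) (g h)))))) h) ((\f.(\g.(\h.((f h) g)))) h))) (\f.(\g.(\h.((f h) (g h)))))) r) u)

Answer: ((((\h.((((\f.(\g.(\h.((f h) g)))) (\f.(\g.(\h.((f h) (g h)))))) h) ((\f.(\g.(\h.((f h) g)))) h))) (\f.(\g.(\h.((f h) (g h)))))) r) u)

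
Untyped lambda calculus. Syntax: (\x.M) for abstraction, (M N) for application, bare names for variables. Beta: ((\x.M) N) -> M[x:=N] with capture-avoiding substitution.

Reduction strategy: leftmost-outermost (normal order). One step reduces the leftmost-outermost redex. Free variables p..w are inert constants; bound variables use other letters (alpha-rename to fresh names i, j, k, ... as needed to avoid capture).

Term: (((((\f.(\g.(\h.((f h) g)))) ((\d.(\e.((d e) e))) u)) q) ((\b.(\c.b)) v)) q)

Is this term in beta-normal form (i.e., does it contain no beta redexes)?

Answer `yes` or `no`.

Term: (((((\f.(\g.(\h.((f h) g)))) ((\d.(\e.((d e) e))) u)) q) ((\b.(\c.b)) v)) q)
Found 3 beta redex(es).

Answer: no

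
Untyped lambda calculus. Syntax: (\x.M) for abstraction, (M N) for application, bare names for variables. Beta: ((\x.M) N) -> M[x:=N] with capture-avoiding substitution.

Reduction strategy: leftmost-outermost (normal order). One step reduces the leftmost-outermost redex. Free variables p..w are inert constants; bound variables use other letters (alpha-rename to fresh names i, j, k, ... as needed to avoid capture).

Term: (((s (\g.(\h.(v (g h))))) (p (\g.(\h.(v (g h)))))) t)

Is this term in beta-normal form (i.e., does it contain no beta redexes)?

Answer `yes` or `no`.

Term: (((s (\g.(\h.(v (g h))))) (p (\g.(\h.(v (g h)))))) t)
No beta redexes found.

Answer: yes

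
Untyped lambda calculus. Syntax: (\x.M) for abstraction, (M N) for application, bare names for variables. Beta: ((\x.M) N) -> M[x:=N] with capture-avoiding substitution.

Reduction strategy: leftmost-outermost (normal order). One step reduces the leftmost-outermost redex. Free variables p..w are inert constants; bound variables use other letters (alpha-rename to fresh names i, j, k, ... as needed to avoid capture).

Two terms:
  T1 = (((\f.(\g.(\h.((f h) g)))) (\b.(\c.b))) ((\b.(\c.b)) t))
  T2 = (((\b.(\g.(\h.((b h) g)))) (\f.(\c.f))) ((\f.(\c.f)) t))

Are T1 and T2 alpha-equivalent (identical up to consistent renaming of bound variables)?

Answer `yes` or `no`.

Term 1: (((\f.(\g.(\h.((f h) g)))) (\b.(\c.b))) ((\b.(\c.b)) t))
Term 2: (((\b.(\g.(\h.((b h) g)))) (\f.(\c.f))) ((\f.(\c.f)) t))
Alpha-equivalence: compare structure up to binder renaming.
Result: True

Answer: yes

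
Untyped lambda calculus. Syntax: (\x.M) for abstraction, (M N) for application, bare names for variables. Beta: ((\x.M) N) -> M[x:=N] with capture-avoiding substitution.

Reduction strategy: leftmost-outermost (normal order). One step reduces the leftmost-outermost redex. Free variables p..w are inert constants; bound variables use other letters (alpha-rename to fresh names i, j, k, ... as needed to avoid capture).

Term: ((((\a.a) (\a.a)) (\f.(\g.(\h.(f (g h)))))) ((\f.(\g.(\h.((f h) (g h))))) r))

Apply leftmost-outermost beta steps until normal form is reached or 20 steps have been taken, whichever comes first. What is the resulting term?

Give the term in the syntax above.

Answer: (\g.(\h.(\i.((r i) ((g h) i)))))

Derivation:
Step 0: ((((\a.a) (\a.a)) (\f.(\g.(\h.(f (g h)))))) ((\f.(\g.(\h.((f h) (g h))))) r))
Step 1: (((\a.a) (\f.(\g.(\h.(f (g h)))))) ((\f.(\g.(\h.((f h) (g h))))) r))
Step 2: ((\f.(\g.(\h.(f (g h))))) ((\f.(\g.(\h.((f h) (g h))))) r))
Step 3: (\g.(\h.(((\f.(\g.(\h.((f h) (g h))))) r) (g h))))
Step 4: (\g.(\h.((\g.(\h.((r h) (g h)))) (g h))))
Step 5: (\g.(\h.(\i.((r i) ((g h) i)))))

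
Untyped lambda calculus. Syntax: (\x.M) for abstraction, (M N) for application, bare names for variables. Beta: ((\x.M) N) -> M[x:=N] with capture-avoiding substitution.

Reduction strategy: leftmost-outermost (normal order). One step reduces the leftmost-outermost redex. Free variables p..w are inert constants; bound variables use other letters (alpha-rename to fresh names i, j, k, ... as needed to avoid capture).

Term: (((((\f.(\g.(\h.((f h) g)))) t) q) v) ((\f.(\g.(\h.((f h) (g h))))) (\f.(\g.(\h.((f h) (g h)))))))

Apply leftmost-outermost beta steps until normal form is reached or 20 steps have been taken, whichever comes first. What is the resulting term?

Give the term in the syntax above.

Answer: (((t v) q) (\g.(\h.(\i.((h i) ((g h) i))))))

Derivation:
Step 0: (((((\f.(\g.(\h.((f h) g)))) t) q) v) ((\f.(\g.(\h.((f h) (g h))))) (\f.(\g.(\h.((f h) (g h)))))))
Step 1: ((((\g.(\h.((t h) g))) q) v) ((\f.(\g.(\h.((f h) (g h))))) (\f.(\g.(\h.((f h) (g h)))))))
Step 2: (((\h.((t h) q)) v) ((\f.(\g.(\h.((f h) (g h))))) (\f.(\g.(\h.((f h) (g h)))))))
Step 3: (((t v) q) ((\f.(\g.(\h.((f h) (g h))))) (\f.(\g.(\h.((f h) (g h)))))))
Step 4: (((t v) q) (\g.(\h.(((\f.(\g.(\h.((f h) (g h))))) h) (g h)))))
Step 5: (((t v) q) (\g.(\h.((\g.(\i.((h i) (g i)))) (g h)))))
Step 6: (((t v) q) (\g.(\h.(\i.((h i) ((g h) i))))))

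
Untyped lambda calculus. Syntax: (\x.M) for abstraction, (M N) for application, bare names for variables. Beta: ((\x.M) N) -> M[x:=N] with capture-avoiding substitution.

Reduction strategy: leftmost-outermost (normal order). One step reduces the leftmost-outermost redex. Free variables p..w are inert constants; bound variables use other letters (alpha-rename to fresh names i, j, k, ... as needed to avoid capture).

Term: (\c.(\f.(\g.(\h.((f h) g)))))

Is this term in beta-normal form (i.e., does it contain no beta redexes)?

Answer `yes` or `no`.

Answer: yes

Derivation:
Term: (\c.(\f.(\g.(\h.((f h) g)))))
No beta redexes found.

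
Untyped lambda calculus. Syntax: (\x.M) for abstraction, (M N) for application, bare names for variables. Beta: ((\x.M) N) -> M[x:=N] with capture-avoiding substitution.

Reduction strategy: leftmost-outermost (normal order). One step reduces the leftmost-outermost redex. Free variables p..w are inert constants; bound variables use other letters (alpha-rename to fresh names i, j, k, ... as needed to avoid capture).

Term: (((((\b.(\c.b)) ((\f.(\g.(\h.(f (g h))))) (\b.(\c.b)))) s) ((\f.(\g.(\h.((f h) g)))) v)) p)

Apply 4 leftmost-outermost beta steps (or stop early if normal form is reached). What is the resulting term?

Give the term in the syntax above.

Step 0: (((((\b.(\c.b)) ((\f.(\g.(\h.(f (g h))))) (\b.(\c.b)))) s) ((\f.(\g.(\h.((f h) g)))) v)) p)
Step 1: ((((\c.((\f.(\g.(\h.(f (g h))))) (\b.(\c.b)))) s) ((\f.(\g.(\h.((f h) g)))) v)) p)
Step 2: ((((\f.(\g.(\h.(f (g h))))) (\b.(\c.b))) ((\f.(\g.(\h.((f h) g)))) v)) p)
Step 3: (((\g.(\h.((\b.(\c.b)) (g h)))) ((\f.(\g.(\h.((f h) g)))) v)) p)
Step 4: ((\h.((\b.(\c.b)) (((\f.(\g.(\h.((f h) g)))) v) h))) p)

Answer: ((\h.((\b.(\c.b)) (((\f.(\g.(\h.((f h) g)))) v) h))) p)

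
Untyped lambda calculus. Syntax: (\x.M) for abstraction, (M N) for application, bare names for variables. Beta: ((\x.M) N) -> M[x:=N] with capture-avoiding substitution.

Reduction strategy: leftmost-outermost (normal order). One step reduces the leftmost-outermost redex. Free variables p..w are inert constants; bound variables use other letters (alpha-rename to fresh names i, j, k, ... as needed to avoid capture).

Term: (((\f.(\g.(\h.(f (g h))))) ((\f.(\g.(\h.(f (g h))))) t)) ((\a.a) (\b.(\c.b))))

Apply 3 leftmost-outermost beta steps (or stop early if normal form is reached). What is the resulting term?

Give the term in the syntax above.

Step 0: (((\f.(\g.(\h.(f (g h))))) ((\f.(\g.(\h.(f (g h))))) t)) ((\a.a) (\b.(\c.b))))
Step 1: ((\g.(\h.(((\f.(\g.(\h.(f (g h))))) t) (g h)))) ((\a.a) (\b.(\c.b))))
Step 2: (\h.(((\f.(\g.(\h.(f (g h))))) t) (((\a.a) (\b.(\c.b))) h)))
Step 3: (\h.((\g.(\h.(t (g h)))) (((\a.a) (\b.(\c.b))) h)))

Answer: (\h.((\g.(\h.(t (g h)))) (((\a.a) (\b.(\c.b))) h)))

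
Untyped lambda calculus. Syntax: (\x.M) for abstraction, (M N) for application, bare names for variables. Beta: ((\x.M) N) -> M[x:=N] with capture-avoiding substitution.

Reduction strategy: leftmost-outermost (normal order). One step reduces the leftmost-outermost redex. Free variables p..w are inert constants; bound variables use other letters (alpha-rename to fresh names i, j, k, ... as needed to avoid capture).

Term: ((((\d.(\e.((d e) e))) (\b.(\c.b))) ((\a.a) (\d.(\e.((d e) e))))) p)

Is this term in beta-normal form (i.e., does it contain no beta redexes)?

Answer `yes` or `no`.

Answer: no

Derivation:
Term: ((((\d.(\e.((d e) e))) (\b.(\c.b))) ((\a.a) (\d.(\e.((d e) e))))) p)
Found 2 beta redex(es).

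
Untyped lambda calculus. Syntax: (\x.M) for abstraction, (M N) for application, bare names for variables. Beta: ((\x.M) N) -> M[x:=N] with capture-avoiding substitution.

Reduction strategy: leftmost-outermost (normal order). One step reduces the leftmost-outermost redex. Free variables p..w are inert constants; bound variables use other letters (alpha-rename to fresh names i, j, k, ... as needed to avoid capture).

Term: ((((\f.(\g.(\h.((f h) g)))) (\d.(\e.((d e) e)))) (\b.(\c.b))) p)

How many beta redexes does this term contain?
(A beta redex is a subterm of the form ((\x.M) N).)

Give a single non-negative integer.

Term: ((((\f.(\g.(\h.((f h) g)))) (\d.(\e.((d e) e)))) (\b.(\c.b))) p)
  Redex: ((\f.(\g.(\h.((f h) g)))) (\d.(\e.((d e) e))))
Total redexes: 1

Answer: 1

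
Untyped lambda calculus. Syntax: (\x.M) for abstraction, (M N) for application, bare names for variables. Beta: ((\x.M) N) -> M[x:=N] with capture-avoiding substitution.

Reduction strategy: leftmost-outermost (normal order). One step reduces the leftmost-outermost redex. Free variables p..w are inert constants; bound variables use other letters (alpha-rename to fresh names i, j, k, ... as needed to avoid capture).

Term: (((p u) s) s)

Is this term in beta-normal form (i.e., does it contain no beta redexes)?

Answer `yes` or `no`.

Term: (((p u) s) s)
No beta redexes found.

Answer: yes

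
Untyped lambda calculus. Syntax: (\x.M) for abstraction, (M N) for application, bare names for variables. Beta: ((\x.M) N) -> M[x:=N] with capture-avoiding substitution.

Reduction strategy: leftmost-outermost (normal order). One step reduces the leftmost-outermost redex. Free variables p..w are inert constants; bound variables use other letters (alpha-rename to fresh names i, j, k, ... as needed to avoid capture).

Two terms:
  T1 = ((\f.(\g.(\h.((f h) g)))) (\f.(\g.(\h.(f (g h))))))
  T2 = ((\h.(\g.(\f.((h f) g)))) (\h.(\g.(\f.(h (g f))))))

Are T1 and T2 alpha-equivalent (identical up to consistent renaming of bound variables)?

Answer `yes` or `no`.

Answer: yes

Derivation:
Term 1: ((\f.(\g.(\h.((f h) g)))) (\f.(\g.(\h.(f (g h))))))
Term 2: ((\h.(\g.(\f.((h f) g)))) (\h.(\g.(\f.(h (g f))))))
Alpha-equivalence: compare structure up to binder renaming.
Result: True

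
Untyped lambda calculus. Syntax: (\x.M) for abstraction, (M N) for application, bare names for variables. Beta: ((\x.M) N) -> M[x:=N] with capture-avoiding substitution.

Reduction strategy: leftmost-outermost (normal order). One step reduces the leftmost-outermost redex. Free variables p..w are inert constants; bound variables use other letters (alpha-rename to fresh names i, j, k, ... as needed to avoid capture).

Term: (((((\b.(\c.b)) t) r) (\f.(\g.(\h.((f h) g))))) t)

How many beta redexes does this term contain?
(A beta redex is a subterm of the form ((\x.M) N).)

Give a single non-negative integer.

Term: (((((\b.(\c.b)) t) r) (\f.(\g.(\h.((f h) g))))) t)
  Redex: ((\b.(\c.b)) t)
Total redexes: 1

Answer: 1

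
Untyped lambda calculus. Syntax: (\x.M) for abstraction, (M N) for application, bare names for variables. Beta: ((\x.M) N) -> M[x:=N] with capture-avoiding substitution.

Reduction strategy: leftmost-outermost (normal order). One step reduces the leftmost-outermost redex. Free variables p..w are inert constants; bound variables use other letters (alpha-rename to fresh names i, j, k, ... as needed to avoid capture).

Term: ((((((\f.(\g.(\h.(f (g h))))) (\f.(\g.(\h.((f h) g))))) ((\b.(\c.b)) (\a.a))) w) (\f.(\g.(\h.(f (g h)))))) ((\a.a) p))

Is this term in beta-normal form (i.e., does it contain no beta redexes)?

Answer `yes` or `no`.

Term: ((((((\f.(\g.(\h.(f (g h))))) (\f.(\g.(\h.((f h) g))))) ((\b.(\c.b)) (\a.a))) w) (\f.(\g.(\h.(f (g h)))))) ((\a.a) p))
Found 3 beta redex(es).

Answer: no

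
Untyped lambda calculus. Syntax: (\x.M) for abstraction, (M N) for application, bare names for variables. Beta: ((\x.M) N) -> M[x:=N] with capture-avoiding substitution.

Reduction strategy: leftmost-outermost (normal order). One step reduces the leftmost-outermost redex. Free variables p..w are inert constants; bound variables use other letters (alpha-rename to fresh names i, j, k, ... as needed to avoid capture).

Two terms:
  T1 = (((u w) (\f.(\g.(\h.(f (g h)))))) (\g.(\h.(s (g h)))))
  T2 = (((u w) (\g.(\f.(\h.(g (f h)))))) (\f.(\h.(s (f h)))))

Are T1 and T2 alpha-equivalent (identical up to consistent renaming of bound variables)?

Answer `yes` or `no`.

Term 1: (((u w) (\f.(\g.(\h.(f (g h)))))) (\g.(\h.(s (g h)))))
Term 2: (((u w) (\g.(\f.(\h.(g (f h)))))) (\f.(\h.(s (f h)))))
Alpha-equivalence: compare structure up to binder renaming.
Result: True

Answer: yes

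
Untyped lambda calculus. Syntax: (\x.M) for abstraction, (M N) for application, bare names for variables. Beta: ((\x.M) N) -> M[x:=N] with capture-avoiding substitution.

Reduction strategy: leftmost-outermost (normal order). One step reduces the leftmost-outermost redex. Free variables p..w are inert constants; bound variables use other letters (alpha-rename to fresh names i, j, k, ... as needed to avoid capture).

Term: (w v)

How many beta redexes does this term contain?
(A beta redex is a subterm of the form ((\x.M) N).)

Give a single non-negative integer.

Answer: 0

Derivation:
Term: (w v)
  (no redexes)
Total redexes: 0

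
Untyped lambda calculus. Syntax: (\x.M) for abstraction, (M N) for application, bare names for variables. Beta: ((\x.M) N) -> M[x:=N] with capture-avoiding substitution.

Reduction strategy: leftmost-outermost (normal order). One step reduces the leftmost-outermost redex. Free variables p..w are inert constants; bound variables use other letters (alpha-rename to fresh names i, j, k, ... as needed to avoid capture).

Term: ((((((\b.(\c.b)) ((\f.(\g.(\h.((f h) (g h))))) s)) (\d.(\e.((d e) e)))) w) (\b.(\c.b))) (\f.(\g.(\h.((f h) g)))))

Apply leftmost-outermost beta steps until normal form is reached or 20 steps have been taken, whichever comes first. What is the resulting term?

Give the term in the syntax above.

Step 0: ((((((\b.(\c.b)) ((\f.(\g.(\h.((f h) (g h))))) s)) (\d.(\e.((d e) e)))) w) (\b.(\c.b))) (\f.(\g.(\h.((f h) g)))))
Step 1: (((((\c.((\f.(\g.(\h.((f h) (g h))))) s)) (\d.(\e.((d e) e)))) w) (\b.(\c.b))) (\f.(\g.(\h.((f h) g)))))
Step 2: (((((\f.(\g.(\h.((f h) (g h))))) s) w) (\b.(\c.b))) (\f.(\g.(\h.((f h) g)))))
Step 3: ((((\g.(\h.((s h) (g h)))) w) (\b.(\c.b))) (\f.(\g.(\h.((f h) g)))))
Step 4: (((\h.((s h) (w h))) (\b.(\c.b))) (\f.(\g.(\h.((f h) g)))))
Step 5: (((s (\b.(\c.b))) (w (\b.(\c.b)))) (\f.(\g.(\h.((f h) g)))))

Answer: (((s (\b.(\c.b))) (w (\b.(\c.b)))) (\f.(\g.(\h.((f h) g)))))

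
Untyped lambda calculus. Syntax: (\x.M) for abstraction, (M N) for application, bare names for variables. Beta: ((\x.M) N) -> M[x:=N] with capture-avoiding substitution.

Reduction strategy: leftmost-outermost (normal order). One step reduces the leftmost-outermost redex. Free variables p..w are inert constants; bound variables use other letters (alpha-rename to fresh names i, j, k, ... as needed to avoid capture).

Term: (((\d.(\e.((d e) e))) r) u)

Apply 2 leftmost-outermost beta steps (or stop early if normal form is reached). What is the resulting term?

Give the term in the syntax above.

Answer: ((r u) u)

Derivation:
Step 0: (((\d.(\e.((d e) e))) r) u)
Step 1: ((\e.((r e) e)) u)
Step 2: ((r u) u)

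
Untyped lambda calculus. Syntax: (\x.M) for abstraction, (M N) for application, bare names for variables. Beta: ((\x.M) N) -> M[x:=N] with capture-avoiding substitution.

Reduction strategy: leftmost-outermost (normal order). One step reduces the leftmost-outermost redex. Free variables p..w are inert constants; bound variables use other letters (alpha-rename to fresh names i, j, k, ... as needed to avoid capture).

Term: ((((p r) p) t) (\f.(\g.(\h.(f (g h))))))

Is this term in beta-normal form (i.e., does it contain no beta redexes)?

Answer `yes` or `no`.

Answer: yes

Derivation:
Term: ((((p r) p) t) (\f.(\g.(\h.(f (g h))))))
No beta redexes found.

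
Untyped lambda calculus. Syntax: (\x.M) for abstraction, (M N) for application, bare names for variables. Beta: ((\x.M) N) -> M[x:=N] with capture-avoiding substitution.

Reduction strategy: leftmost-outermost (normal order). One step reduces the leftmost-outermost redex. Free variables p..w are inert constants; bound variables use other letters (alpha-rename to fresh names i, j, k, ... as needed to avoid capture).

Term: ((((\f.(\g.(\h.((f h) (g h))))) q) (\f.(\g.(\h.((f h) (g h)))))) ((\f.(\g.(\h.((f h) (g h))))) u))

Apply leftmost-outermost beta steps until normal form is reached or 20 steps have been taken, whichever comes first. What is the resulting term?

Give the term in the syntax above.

Answer: ((q (\g.(\h.((u h) (g h))))) (\g.(\h.((u (g h)) (h (g h))))))

Derivation:
Step 0: ((((\f.(\g.(\h.((f h) (g h))))) q) (\f.(\g.(\h.((f h) (g h)))))) ((\f.(\g.(\h.((f h) (g h))))) u))
Step 1: (((\g.(\h.((q h) (g h)))) (\f.(\g.(\h.((f h) (g h)))))) ((\f.(\g.(\h.((f h) (g h))))) u))
Step 2: ((\h.((q h) ((\f.(\g.(\h.((f h) (g h))))) h))) ((\f.(\g.(\h.((f h) (g h))))) u))
Step 3: ((q ((\f.(\g.(\h.((f h) (g h))))) u)) ((\f.(\g.(\h.((f h) (g h))))) ((\f.(\g.(\h.((f h) (g h))))) u)))
Step 4: ((q (\g.(\h.((u h) (g h))))) ((\f.(\g.(\h.((f h) (g h))))) ((\f.(\g.(\h.((f h) (g h))))) u)))
Step 5: ((q (\g.(\h.((u h) (g h))))) (\g.(\h.((((\f.(\g.(\h.((f h) (g h))))) u) h) (g h)))))
Step 6: ((q (\g.(\h.((u h) (g h))))) (\g.(\h.(((\g.(\h.((u h) (g h)))) h) (g h)))))
Step 7: ((q (\g.(\h.((u h) (g h))))) (\g.(\h.((\i.((u i) (h i))) (g h)))))
Step 8: ((q (\g.(\h.((u h) (g h))))) (\g.(\h.((u (g h)) (h (g h))))))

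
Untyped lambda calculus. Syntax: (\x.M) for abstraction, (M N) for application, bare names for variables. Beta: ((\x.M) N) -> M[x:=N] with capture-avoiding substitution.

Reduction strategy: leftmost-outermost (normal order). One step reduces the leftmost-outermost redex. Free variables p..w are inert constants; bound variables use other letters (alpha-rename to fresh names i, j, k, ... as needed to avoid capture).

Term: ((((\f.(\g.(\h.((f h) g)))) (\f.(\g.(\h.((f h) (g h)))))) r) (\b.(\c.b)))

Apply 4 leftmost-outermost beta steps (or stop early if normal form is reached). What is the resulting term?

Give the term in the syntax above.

Answer: ((\g.(\h.(((\b.(\c.b)) h) (g h)))) r)

Derivation:
Step 0: ((((\f.(\g.(\h.((f h) g)))) (\f.(\g.(\h.((f h) (g h)))))) r) (\b.(\c.b)))
Step 1: (((\g.(\h.(((\f.(\g.(\h.((f h) (g h))))) h) g))) r) (\b.(\c.b)))
Step 2: ((\h.(((\f.(\g.(\h.((f h) (g h))))) h) r)) (\b.(\c.b)))
Step 3: (((\f.(\g.(\h.((f h) (g h))))) (\b.(\c.b))) r)
Step 4: ((\g.(\h.(((\b.(\c.b)) h) (g h)))) r)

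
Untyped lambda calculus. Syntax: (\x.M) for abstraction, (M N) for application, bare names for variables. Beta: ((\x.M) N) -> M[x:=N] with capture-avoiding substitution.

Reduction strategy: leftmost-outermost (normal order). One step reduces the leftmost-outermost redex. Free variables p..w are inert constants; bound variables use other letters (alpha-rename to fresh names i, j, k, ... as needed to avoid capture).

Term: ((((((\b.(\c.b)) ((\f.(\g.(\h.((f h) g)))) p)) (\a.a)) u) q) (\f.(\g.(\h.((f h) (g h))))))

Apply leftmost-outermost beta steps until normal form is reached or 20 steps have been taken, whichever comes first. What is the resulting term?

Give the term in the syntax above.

Answer: (((p q) u) (\f.(\g.(\h.((f h) (g h))))))

Derivation:
Step 0: ((((((\b.(\c.b)) ((\f.(\g.(\h.((f h) g)))) p)) (\a.a)) u) q) (\f.(\g.(\h.((f h) (g h))))))
Step 1: (((((\c.((\f.(\g.(\h.((f h) g)))) p)) (\a.a)) u) q) (\f.(\g.(\h.((f h) (g h))))))
Step 2: (((((\f.(\g.(\h.((f h) g)))) p) u) q) (\f.(\g.(\h.((f h) (g h))))))
Step 3: ((((\g.(\h.((p h) g))) u) q) (\f.(\g.(\h.((f h) (g h))))))
Step 4: (((\h.((p h) u)) q) (\f.(\g.(\h.((f h) (g h))))))
Step 5: (((p q) u) (\f.(\g.(\h.((f h) (g h))))))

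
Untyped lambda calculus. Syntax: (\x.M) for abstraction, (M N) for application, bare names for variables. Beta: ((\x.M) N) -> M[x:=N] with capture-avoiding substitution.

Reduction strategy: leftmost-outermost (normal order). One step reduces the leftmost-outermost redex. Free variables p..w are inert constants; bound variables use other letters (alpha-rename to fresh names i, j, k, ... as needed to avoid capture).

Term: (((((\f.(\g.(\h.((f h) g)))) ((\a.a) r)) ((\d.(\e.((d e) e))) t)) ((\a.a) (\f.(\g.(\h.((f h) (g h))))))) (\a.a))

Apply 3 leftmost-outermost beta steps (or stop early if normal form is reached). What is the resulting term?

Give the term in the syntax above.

Step 0: (((((\f.(\g.(\h.((f h) g)))) ((\a.a) r)) ((\d.(\e.((d e) e))) t)) ((\a.a) (\f.(\g.(\h.((f h) (g h))))))) (\a.a))
Step 1: ((((\g.(\h.((((\a.a) r) h) g))) ((\d.(\e.((d e) e))) t)) ((\a.a) (\f.(\g.(\h.((f h) (g h))))))) (\a.a))
Step 2: (((\h.((((\a.a) r) h) ((\d.(\e.((d e) e))) t))) ((\a.a) (\f.(\g.(\h.((f h) (g h))))))) (\a.a))
Step 3: (((((\a.a) r) ((\a.a) (\f.(\g.(\h.((f h) (g h))))))) ((\d.(\e.((d e) e))) t)) (\a.a))

Answer: (((((\a.a) r) ((\a.a) (\f.(\g.(\h.((f h) (g h))))))) ((\d.(\e.((d e) e))) t)) (\a.a))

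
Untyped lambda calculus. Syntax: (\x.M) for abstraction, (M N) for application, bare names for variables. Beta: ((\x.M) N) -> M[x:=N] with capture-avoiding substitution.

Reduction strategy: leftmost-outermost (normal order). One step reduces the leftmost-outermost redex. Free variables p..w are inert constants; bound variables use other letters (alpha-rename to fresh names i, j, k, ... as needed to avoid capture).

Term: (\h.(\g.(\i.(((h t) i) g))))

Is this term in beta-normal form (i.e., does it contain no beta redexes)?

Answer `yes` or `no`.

Answer: yes

Derivation:
Term: (\h.(\g.(\i.(((h t) i) g))))
No beta redexes found.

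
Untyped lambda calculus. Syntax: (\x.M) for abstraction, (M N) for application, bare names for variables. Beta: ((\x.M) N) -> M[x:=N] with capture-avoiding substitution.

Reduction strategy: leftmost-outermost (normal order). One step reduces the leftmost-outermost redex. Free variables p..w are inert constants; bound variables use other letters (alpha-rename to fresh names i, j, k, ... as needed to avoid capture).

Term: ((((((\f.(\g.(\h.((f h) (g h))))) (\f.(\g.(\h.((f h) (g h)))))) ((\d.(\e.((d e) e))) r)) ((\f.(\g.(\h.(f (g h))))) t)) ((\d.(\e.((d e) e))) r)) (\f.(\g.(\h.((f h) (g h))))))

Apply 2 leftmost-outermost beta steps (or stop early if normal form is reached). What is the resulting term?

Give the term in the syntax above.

Answer: ((((\h.(((\f.(\g.(\h.((f h) (g h))))) h) (((\d.(\e.((d e) e))) r) h))) ((\f.(\g.(\h.(f (g h))))) t)) ((\d.(\e.((d e) e))) r)) (\f.(\g.(\h.((f h) (g h))))))

Derivation:
Step 0: ((((((\f.(\g.(\h.((f h) (g h))))) (\f.(\g.(\h.((f h) (g h)))))) ((\d.(\e.((d e) e))) r)) ((\f.(\g.(\h.(f (g h))))) t)) ((\d.(\e.((d e) e))) r)) (\f.(\g.(\h.((f h) (g h))))))
Step 1: (((((\g.(\h.(((\f.(\g.(\h.((f h) (g h))))) h) (g h)))) ((\d.(\e.((d e) e))) r)) ((\f.(\g.(\h.(f (g h))))) t)) ((\d.(\e.((d e) e))) r)) (\f.(\g.(\h.((f h) (g h))))))
Step 2: ((((\h.(((\f.(\g.(\h.((f h) (g h))))) h) (((\d.(\e.((d e) e))) r) h))) ((\f.(\g.(\h.(f (g h))))) t)) ((\d.(\e.((d e) e))) r)) (\f.(\g.(\h.((f h) (g h))))))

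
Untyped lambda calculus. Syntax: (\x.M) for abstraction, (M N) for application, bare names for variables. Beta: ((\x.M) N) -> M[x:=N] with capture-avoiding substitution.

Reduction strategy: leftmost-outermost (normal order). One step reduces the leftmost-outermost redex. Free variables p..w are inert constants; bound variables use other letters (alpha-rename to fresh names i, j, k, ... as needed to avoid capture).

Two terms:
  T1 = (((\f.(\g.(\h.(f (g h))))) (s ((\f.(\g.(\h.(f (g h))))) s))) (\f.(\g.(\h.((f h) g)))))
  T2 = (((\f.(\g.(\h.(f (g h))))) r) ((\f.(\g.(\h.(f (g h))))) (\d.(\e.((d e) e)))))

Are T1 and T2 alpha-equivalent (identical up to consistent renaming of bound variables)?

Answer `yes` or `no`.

Term 1: (((\f.(\g.(\h.(f (g h))))) (s ((\f.(\g.(\h.(f (g h))))) s))) (\f.(\g.(\h.((f h) g)))))
Term 2: (((\f.(\g.(\h.(f (g h))))) r) ((\f.(\g.(\h.(f (g h))))) (\d.(\e.((d e) e)))))
Alpha-equivalence: compare structure up to binder renaming.
Result: False

Answer: no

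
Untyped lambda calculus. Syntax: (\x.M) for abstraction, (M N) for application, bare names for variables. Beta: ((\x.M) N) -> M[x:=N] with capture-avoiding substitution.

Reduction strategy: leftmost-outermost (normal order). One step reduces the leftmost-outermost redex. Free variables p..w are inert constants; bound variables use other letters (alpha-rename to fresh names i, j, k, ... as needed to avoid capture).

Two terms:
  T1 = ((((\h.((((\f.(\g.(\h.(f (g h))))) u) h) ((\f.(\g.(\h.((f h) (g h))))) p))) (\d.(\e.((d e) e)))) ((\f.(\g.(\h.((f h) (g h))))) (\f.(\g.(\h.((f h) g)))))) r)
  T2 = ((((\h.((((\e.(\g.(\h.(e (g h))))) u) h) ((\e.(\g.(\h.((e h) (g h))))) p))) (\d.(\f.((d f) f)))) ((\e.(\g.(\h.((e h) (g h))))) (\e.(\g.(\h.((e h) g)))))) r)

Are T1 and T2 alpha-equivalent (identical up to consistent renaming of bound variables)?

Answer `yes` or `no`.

Answer: yes

Derivation:
Term 1: ((((\h.((((\f.(\g.(\h.(f (g h))))) u) h) ((\f.(\g.(\h.((f h) (g h))))) p))) (\d.(\e.((d e) e)))) ((\f.(\g.(\h.((f h) (g h))))) (\f.(\g.(\h.((f h) g)))))) r)
Term 2: ((((\h.((((\e.(\g.(\h.(e (g h))))) u) h) ((\e.(\g.(\h.((e h) (g h))))) p))) (\d.(\f.((d f) f)))) ((\e.(\g.(\h.((e h) (g h))))) (\e.(\g.(\h.((e h) g)))))) r)
Alpha-equivalence: compare structure up to binder renaming.
Result: True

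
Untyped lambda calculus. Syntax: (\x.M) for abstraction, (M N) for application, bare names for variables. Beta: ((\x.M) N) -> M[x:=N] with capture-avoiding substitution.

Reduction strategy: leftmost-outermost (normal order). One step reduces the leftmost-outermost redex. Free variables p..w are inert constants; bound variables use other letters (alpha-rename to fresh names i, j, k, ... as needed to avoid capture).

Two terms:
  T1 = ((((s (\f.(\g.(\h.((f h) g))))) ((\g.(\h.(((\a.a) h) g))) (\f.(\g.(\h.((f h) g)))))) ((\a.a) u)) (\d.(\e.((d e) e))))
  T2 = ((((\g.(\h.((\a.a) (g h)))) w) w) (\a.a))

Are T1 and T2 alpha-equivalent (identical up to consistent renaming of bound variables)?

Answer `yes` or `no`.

Answer: no

Derivation:
Term 1: ((((s (\f.(\g.(\h.((f h) g))))) ((\g.(\h.(((\a.a) h) g))) (\f.(\g.(\h.((f h) g)))))) ((\a.a) u)) (\d.(\e.((d e) e))))
Term 2: ((((\g.(\h.((\a.a) (g h)))) w) w) (\a.a))
Alpha-equivalence: compare structure up to binder renaming.
Result: False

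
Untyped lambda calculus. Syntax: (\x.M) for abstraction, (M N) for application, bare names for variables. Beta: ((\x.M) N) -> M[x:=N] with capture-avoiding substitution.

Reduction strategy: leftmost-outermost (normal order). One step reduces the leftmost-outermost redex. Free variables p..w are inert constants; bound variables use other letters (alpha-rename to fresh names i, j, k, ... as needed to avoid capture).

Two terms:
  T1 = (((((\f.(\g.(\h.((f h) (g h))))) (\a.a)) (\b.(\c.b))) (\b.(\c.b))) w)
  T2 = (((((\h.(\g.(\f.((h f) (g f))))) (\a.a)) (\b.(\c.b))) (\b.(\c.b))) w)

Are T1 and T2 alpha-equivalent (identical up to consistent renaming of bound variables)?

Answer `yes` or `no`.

Term 1: (((((\f.(\g.(\h.((f h) (g h))))) (\a.a)) (\b.(\c.b))) (\b.(\c.b))) w)
Term 2: (((((\h.(\g.(\f.((h f) (g f))))) (\a.a)) (\b.(\c.b))) (\b.(\c.b))) w)
Alpha-equivalence: compare structure up to binder renaming.
Result: True

Answer: yes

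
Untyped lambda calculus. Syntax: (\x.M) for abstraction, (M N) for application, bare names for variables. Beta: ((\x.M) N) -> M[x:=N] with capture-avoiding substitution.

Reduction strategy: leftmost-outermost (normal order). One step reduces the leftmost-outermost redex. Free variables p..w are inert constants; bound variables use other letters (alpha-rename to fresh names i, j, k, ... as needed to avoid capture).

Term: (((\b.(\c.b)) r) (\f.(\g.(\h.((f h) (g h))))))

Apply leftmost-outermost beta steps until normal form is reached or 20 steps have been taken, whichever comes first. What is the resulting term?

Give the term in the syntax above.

Answer: r

Derivation:
Step 0: (((\b.(\c.b)) r) (\f.(\g.(\h.((f h) (g h))))))
Step 1: ((\c.r) (\f.(\g.(\h.((f h) (g h))))))
Step 2: r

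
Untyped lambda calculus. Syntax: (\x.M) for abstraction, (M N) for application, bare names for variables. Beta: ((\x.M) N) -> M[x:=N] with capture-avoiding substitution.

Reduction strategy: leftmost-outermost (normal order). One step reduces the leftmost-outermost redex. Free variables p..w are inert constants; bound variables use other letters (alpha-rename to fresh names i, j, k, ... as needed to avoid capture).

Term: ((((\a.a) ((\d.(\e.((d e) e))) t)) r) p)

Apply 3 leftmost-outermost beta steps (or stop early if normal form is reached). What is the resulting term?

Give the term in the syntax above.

Step 0: ((((\a.a) ((\d.(\e.((d e) e))) t)) r) p)
Step 1: ((((\d.(\e.((d e) e))) t) r) p)
Step 2: (((\e.((t e) e)) r) p)
Step 3: (((t r) r) p)

Answer: (((t r) r) p)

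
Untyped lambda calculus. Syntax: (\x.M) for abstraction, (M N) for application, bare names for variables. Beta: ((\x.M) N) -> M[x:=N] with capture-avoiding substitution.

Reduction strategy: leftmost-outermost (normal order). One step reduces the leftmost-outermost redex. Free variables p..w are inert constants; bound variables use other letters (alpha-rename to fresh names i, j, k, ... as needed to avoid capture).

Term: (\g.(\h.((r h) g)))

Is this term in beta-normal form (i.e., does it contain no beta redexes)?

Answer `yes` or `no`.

Term: (\g.(\h.((r h) g)))
No beta redexes found.

Answer: yes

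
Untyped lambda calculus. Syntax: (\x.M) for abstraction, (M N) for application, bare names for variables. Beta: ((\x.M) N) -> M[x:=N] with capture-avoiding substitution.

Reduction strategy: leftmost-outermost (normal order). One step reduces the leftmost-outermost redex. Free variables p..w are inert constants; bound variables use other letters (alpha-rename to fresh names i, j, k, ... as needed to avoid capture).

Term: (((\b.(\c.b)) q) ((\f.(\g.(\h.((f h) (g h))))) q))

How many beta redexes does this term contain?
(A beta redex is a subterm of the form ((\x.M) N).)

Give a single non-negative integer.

Term: (((\b.(\c.b)) q) ((\f.(\g.(\h.((f h) (g h))))) q))
  Redex: ((\b.(\c.b)) q)
  Redex: ((\f.(\g.(\h.((f h) (g h))))) q)
Total redexes: 2

Answer: 2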